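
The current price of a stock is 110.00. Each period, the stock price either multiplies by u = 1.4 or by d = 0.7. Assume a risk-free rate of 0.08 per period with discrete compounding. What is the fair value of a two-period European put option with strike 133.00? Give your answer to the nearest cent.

24.90

Risk-neutral probability p = (1 + 0.08 − 0.7)/(1.4 − 0.7) = 0.3800/0.7000 = 0.5429
Terminal stock prices: S_uu = 215.6, S_ud = 107.8, S_dd = 53.9
Terminal payoffs (K − S): max(-82.6, 0) = 0, max(25.2, 0) = 25.2, max(79.1, 0) = 79.1
Node u (S = 154): V_u = 1/1.08·[0.5429·0.0000 + 0.4571·25.2000] = 10.6667
Node d (S = 77): V_d = 1/1.08·[0.5429·25.2000 + 0.4571·79.1000] = 46.1481
Node 0 (S = 110): V_0 = 1/1.08·[0.5429·10.6667 + 0.4571·46.1481] = 24.8952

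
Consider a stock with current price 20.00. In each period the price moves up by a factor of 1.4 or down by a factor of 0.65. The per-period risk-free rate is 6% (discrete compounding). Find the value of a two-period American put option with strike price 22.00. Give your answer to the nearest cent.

4.69

Risk-neutral probability p = (1 + 0.06 − 0.65)/(1.4 − 0.65) = 0.4100/0.7500 = 0.5467
Terminal stock prices: S_uu = 39.2, S_ud = 18.2, S_dd = 8.45
Terminal payoffs (K − S): max(-17.2, 0) = 0, max(3.8, 0) = 3.8, max(13.55, 0) = 13.55
Node u (S = 28): continuation = 1/1.06·[0.5467·0.0000 + 0.4533·3.8000] = 1.6252; exercise value = 0.0000 ≤ continuation, so V_u = 1.6252
Node d (S = 13): continuation = 1/1.06·[0.5467·3.8000 + 0.4533·13.5500] = 7.7547; exercise value = 9.0000 > continuation, so V_d = 9.0000 (exercise)
Node 0 (S = 20): continuation = 1/1.06·[0.5467·1.6252 + 0.4533·9.0000] = 4.6872; exercise value = 2.0000 ≤ continuation, so V_0 = 4.6872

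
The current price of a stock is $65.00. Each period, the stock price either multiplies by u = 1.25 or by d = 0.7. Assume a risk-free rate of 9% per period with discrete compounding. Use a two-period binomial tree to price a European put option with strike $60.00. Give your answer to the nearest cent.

$3.09

Risk-neutral probability p = (1 + 0.09 − 0.7)/(1.25 − 0.7) = 0.3900/0.5500 = 0.7091
Terminal stock prices: S_uu = 101.6, S_ud = 56.87, S_dd = 31.85
Terminal payoffs (K − S): max(-41.56, 0) = 0, max(3.125, 0) = 3.125, max(28.15, 0) = 28.15
Node u (S = 81.25): V_u = 1/1.09·[0.7091·0.0000 + 0.2909·3.1250] = 0.8340
Node d (S = 45.5): V_d = 1/1.09·[0.7091·3.1250 + 0.2909·28.1500] = 9.5459
Node 0 (S = 65): V_0 = 1/1.09·[0.7091·0.8340 + 0.2909·9.5459] = 3.0903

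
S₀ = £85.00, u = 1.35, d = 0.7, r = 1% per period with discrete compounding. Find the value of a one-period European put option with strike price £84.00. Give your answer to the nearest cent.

£12.69

Risk-neutral probability p = (1 + 0.01 − 0.7)/(1.35 − 0.7) = 0.3100/0.6500 = 0.4769
Terminal stock prices: S_u = 114.8, S_d = 59.5
Terminal payoffs (K − S): max(-30.75, 0) = 0, max(24.5, 0) = 24.5
Node 0 (S = 85): V_0 = 1/1.01·[0.4769·0.0000 + 0.5231·24.5000] = 12.6885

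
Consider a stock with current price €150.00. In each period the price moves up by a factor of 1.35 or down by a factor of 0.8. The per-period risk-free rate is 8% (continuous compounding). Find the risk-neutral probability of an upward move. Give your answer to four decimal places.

Risk-neutral probability p = (e^0.08 − 0.8)/(1.35 − 0.8) = 0.2833/0.5500 = 0.5151

p = 0.5151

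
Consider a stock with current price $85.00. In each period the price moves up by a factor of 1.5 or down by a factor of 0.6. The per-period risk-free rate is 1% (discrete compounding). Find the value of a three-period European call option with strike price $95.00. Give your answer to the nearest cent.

Risk-neutral probability p = (1 + 0.01 − 0.6)/(1.5 − 0.6) = 0.4100/0.9000 = 0.4556
Terminal stock prices: S_uuu = 286.9, S_uud = 114.8, S_udd = 45.9, S_ddd = 18.36
Terminal payoffs (S − K): max(191.9, 0) = 191.9, max(19.75, 0) = 19.75, max(-49.1, 0) = 0, max(-76.64, 0) = 0
Node uu (S = 191.2): V_uu = 1/1.01·[0.4556·191.8750 + 0.5444·19.7500] = 97.1906
Node ud (S = 76.5): V_ud = 1/1.01·[0.4556·19.7500 + 0.5444·0.0000] = 8.9081
Node dd (S = 30.6): V_dd = 1/1.01·[0.4556·0.0000 + 0.5444·0.0000] = 0.0000
Node u (S = 127.5): V_u = 1/1.01·[0.4556·97.1906 + 0.5444·8.9081] = 48.6393
Node d (S = 51): V_d = 1/1.01·[0.4556·8.9081 + 0.5444·0.0000] = 4.0180
Node 0 (S = 85): V_0 = 1/1.01·[0.4556·48.6393 + 0.5444·4.0180] = 24.1044

$24.10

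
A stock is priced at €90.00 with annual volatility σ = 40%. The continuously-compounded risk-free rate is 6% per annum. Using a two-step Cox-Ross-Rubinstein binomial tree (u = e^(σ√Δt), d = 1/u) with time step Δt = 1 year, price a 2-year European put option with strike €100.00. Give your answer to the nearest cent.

€18.90

CRR parameters: u = e^(σ√Δt) = e^(0.4·√1) = 1.4918, d = 1/u = 0.6703
Per-period rate: rΔt = 0.06·1 = 0.06, so R = e^0.06 = 1.0618
Risk-neutral probability p = (e^0.06 − 0.6703)/(1.4918 − 0.6703) = 0.3915/0.8215 = 0.4766
Terminal stock prices: S_uu = 200.3, S_ud = 90, S_dd = 40.44
Terminal payoffs (K − S): max(-100.3, 0) = 0, max(10, 0) = 10, max(59.56, 0) = 59.56
Node u (S = 134.3): V_u = e^(−0.06)·[0.4766·0.0000 + 0.5234·10.0000] = 4.9293
Node d (S = 60.33): V_d = e^(−0.06)·[0.4766·10.0000 + 0.5234·59.5604] = 33.8476
Node 0 (S = 90): V_0 = e^(−0.06)·[0.4766·4.9293 + 0.5234·33.8476] = 18.8971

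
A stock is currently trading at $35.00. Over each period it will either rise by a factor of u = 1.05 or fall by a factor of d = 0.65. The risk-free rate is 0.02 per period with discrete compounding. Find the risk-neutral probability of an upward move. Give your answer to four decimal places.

p = 0.9250

Risk-neutral probability p = (1 + 0.02 − 0.65)/(1.05 − 0.65) = 0.3700/0.4000 = 0.9250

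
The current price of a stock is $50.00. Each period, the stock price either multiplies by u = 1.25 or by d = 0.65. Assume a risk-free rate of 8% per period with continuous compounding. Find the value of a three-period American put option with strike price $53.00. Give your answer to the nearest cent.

$7.63

Risk-neutral probability p = (e^0.08 − 0.65)/(1.25 − 0.65) = 0.4333/0.6000 = 0.7221
Terminal stock prices: S_uuu = 97.66, S_uud = 50.78, S_udd = 26.41, S_ddd = 13.73
Terminal payoffs (K − S): max(-44.66, 0) = 0, max(2.219, 0) = 2.219, max(26.59, 0) = 26.59, max(39.27, 0) = 39.27
Node uu (S = 78.12): continuation = e^(−0.08)·[0.7221·0.0000 + 0.2779·2.2188] = 0.5691; exercise value = 0.0000 ≤ continuation, so V_uu = 0.5691
Node ud (S = 40.62): continuation = e^(−0.08)·[0.7221·2.2188 + 0.2779·26.5937] = 8.3002; exercise value = 12.3750 > continuation, so V_ud = 12.3750 (exercise)
Node dd (S = 21.13): continuation = e^(−0.08)·[0.7221·26.5937 + 0.2779·39.2687] = 27.8002; exercise value = 31.8750 > continuation, so V_dd = 31.8750 (exercise)
Node u (S = 62.5): continuation = e^(−0.08)·[0.7221·0.5691 + 0.2779·12.3750] = 3.5535; exercise value = 0.0000 ≤ continuation, so V_u = 3.5535
Node d (S = 32.5): continuation = e^(−0.08)·[0.7221·12.3750 + 0.2779·31.8750] = 16.4252; exercise value = 20.5000 > continuation, so V_d = 20.5000 (exercise)
Node 0 (S = 50): continuation = e^(−0.08)·[0.7221·3.5535 + 0.2779·20.5000] = 7.6269; exercise value = 3.0000 ≤ continuation, so V_0 = 7.6269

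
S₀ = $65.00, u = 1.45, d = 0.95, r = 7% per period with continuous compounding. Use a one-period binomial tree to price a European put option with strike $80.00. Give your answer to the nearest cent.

$12.85

Risk-neutral probability p = (e^0.07 − 0.95)/(1.45 − 0.95) = 0.1225/0.5000 = 0.2450
Terminal stock prices: S_u = 94.25, S_d = 61.75
Terminal payoffs (K − S): max(-14.25, 0) = 0, max(18.25, 0) = 18.25
Node 0 (S = 65): V_0 = e^(−0.07)·[0.2450·0.0000 + 0.7550·18.2500] = 12.8469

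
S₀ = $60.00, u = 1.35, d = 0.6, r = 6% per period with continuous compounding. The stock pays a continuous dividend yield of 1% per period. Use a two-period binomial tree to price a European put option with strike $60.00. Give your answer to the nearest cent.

$10.25

Per-period risk-free factor R = e^0.06 = 1.0618; dividend-adjusted growth = e^(0.06−0.01) = 1.0513.
Risk-neutral probability p = (1.0513 − 0.6)/(1.35 − 0.6) = 0.4513/0.7500 = 0.6017
Terminal stock prices: S_uu = 109.4, S_ud = 48.6, S_dd = 21.6
Terminal payoffs (K − S): max(-49.35, 0) = 0, max(11.4, 0) = 11.4, max(38.4, 0) = 38.4
Node u (S = 81): V_u = e^(−0.06)·[0.6017·0.0000 + 0.3983·11.4000] = 4.2763
Node d (S = 36): V_d = e^(−0.06)·[0.6017·11.4000 + 0.3983·38.4000] = 20.8641
Node 0 (S = 60): V_0 = e^(−0.06)·[0.6017·4.2763 + 0.3983·20.8641] = 10.2495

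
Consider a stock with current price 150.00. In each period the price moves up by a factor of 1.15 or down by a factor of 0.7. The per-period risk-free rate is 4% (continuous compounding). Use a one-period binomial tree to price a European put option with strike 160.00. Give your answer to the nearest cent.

12.82

Risk-neutral probability p = (e^0.04 − 0.7)/(1.15 − 0.7) = 0.3408/0.4500 = 0.7574
Terminal stock prices: S_u = 172.5, S_d = 105
Terminal payoffs (K − S): max(-12.5, 0) = 0, max(55, 0) = 55
Node 0 (S = 150): V_0 = e^(−0.04)·[0.7574·0.0000 + 0.2426·55.0000] = 12.8221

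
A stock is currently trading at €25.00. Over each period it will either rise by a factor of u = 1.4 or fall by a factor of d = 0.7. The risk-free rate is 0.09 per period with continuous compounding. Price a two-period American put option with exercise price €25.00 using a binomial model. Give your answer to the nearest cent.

€3.10

Risk-neutral probability p = (e^0.09 − 0.7)/(1.4 − 0.7) = 0.3942/0.7000 = 0.5631
Terminal stock prices: S_uu = 49, S_ud = 24.5, S_dd = 12.25
Terminal payoffs (K − S): max(-24, 0) = 0, max(0.5, 0) = 0.5, max(12.75, 0) = 12.75
Node u (S = 35): continuation = e^(−0.09)·[0.5631·0.0000 + 0.4369·0.5000] = 0.1996; exercise value = 0.0000 ≤ continuation, so V_u = 0.1996
Node d (S = 17.5): continuation = e^(−0.09)·[0.5631·0.5000 + 0.4369·12.7500] = 5.3483; exercise value = 7.5000 > continuation, so V_d = 7.5000 (exercise)
Node 0 (S = 25): continuation = e^(−0.09)·[0.5631·0.1996 + 0.4369·7.5000] = 3.0974; exercise value = 0.0000 ≤ continuation, so V_0 = 3.0974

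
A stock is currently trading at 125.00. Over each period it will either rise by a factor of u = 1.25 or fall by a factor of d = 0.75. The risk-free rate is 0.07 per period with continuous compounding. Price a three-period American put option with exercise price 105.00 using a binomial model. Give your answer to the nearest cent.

6.05

Risk-neutral probability p = (e^0.07 − 0.75)/(1.25 − 0.75) = 0.3225/0.5000 = 0.6450
Terminal stock prices: S_uuu = 244.1, S_uud = 146.5, S_udd = 87.89, S_ddd = 52.73
Terminal payoffs (K − S): max(-139.1, 0) = 0, max(-41.48, 0) = 0, max(17.11, 0) = 17.11, max(52.27, 0) = 52.27
Node uu (S = 195.3): continuation = e^(−0.07)·[0.6450·0.0000 + 0.3550·0.0000] = 0.0000; exercise value = 0.0000 ≤ continuation, so V_uu = 0.0000
Node ud (S = 117.2): continuation = e^(−0.07)·[0.6450·0.0000 + 0.3550·17.1094] = 5.6629; exercise value = 0.0000 ≤ continuation, so V_ud = 5.6629
Node dd (S = 70.31): continuation = e^(−0.07)·[0.6450·17.1094 + 0.3550·52.2656] = 27.5889; exercise value = 34.6875 > continuation, so V_dd = 34.6875 (exercise)
Node u (S = 156.2): continuation = e^(−0.07)·[0.6450·0.0000 + 0.3550·5.6629] = 1.8743; exercise value = 0.0000 ≤ continuation, so V_u = 1.8743
Node d (S = 93.75): continuation = e^(−0.07)·[0.6450·5.6629 + 0.3550·34.6875] = 14.8868; exercise value = 11.2500 ≤ continuation, so V_d = 14.8868
Node 0 (S = 125): continuation = e^(−0.07)·[0.6450·1.8743 + 0.3550·14.8868] = 6.0545; exercise value = 0.0000 ≤ continuation, so V_0 = 6.0545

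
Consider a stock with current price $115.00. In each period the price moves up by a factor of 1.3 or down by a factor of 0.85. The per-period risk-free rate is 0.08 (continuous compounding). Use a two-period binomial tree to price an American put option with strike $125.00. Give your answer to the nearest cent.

$12.11

Risk-neutral probability p = (e^0.08 − 0.85)/(1.3 − 0.85) = 0.2333/0.4500 = 0.5184
Terminal stock prices: S_uu = 194.4, S_ud = 127.1, S_dd = 83.09
Terminal payoffs (K − S): max(-69.35, 0) = 0, max(-2.075, 0) = 0, max(41.91, 0) = 41.91
Node u (S = 149.5): continuation = e^(−0.08)·[0.5184·0.0000 + 0.4816·0.0000] = 0.0000; exercise value = 0.0000 ≤ continuation, so V_u = 0.0000
Node d (S = 97.75): continuation = e^(−0.08)·[0.5184·0.0000 + 0.4816·41.9125] = 18.6326; exercise value = 27.2500 > continuation, so V_d = 27.2500 (exercise)
Node 0 (S = 115): continuation = e^(−0.08)·[0.5184·0.0000 + 0.4816·27.2500] = 12.1142; exercise value = 10.0000 ≤ continuation, so V_0 = 12.1142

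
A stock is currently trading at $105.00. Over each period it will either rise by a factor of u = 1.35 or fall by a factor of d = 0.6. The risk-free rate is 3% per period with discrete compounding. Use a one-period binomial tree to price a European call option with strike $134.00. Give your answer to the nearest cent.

Risk-neutral probability p = (1 + 0.03 − 0.6)/(1.35 − 0.6) = 0.4300/0.7500 = 0.5733
Terminal stock prices: S_u = 141.8, S_d = 63
Terminal payoffs (S − K): max(7.75, 0) = 7.75, max(-71, 0) = 0
Node 0 (S = 105): V_0 = 1/1.03·[0.5733·7.7500 + 0.4267·0.0000] = 4.3139

$4.31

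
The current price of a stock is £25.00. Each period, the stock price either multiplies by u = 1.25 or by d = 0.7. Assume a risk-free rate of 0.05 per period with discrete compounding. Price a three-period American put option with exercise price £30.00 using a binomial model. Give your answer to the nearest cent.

£6.37

Risk-neutral probability p = (1 + 0.05 − 0.7)/(1.25 − 0.7) = 0.3500/0.5500 = 0.6364
Terminal stock prices: S_uuu = 48.83, S_uud = 27.34, S_udd = 15.31, S_ddd = 8.575
Terminal payoffs (K − S): max(-18.83, 0) = 0, max(2.656, 0) = 2.656, max(14.69, 0) = 14.69, max(21.43, 0) = 21.43
Node uu (S = 39.06): continuation = 1/1.05·[0.6364·0.0000 + 0.3636·2.6562] = 0.9199; exercise value = 0.0000 ≤ continuation, so V_uu = 0.9199
Node ud (S = 21.88): continuation = 1/1.05·[0.6364·2.6562 + 0.3636·14.6875] = 6.6964; exercise value = 8.1250 > continuation, so V_ud = 8.1250 (exercise)
Node dd (S = 12.25): continuation = 1/1.05·[0.6364·14.6875 + 0.3636·21.4250] = 16.3214; exercise value = 17.7500 > continuation, so V_dd = 17.7500 (exercise)
Node u (S = 31.25): continuation = 1/1.05·[0.6364·0.9199 + 0.3636·8.1250] = 3.3714; exercise value = 0.0000 ≤ continuation, so V_u = 3.3714
Node d (S = 17.5): continuation = 1/1.05·[0.6364·8.1250 + 0.3636·17.7500] = 11.0714; exercise value = 12.5000 > continuation, so V_d = 12.5000 (exercise)
Node 0 (S = 25): continuation = 1/1.05·[0.6364·3.3714 + 0.3636·12.5000] = 6.3723; exercise value = 5.0000 ≤ continuation, so V_0 = 6.3723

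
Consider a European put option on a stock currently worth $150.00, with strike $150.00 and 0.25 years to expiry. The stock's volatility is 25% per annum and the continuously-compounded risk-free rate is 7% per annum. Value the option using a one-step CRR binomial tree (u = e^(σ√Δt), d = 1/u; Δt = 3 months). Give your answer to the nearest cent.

CRR parameters: u = e^(σ√Δt) = e^(0.25·√0.25) = 1.1331, d = 1/u = 0.8825
Per-period rate: rΔt = 0.07·0.25 = 0.0175, so R = e^0.0175 = 1.0177
Risk-neutral probability p = (e^0.0175 − 0.8825)/(1.1331 − 0.8825) = 0.1352/0.2507 = 0.5392
Terminal stock prices: S_u = 170, S_d = 132.4
Terminal payoffs (K − S): max(-19.97, 0) = 0, max(17.63, 0) = 17.63
Node 0 (S = 150): V_0 = e^(−0.0175)·[0.5392·0.0000 + 0.4608·17.6255] = 7.9805

$7.98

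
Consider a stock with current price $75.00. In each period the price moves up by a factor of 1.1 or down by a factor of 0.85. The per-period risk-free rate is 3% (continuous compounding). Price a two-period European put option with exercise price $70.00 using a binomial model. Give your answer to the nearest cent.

Risk-neutral probability p = (e^0.03 − 0.85)/(1.1 − 0.85) = 0.1805/0.2500 = 0.7218
Terminal stock prices: S_uu = 90.75, S_ud = 70.12, S_dd = 54.19
Terminal payoffs (K − S): max(-20.75, 0) = 0, max(-0.125, 0) = 0, max(15.81, 0) = 15.81
Node u (S = 82.5): V_u = e^(−0.03)·[0.7218·0.0000 + 0.2782·0.0000] = 0.0000
Node d (S = 63.75): V_d = e^(−0.03)·[0.7218·0.0000 + 0.2782·15.8125] = 4.2687
Node 0 (S = 75): V_0 = e^(−0.03)·[0.7218·0.0000 + 0.2782·4.2687] = 1.1524

$1.15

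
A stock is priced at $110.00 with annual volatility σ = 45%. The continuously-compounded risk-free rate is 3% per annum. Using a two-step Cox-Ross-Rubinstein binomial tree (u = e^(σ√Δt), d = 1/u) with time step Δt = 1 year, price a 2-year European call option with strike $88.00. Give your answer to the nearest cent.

$40.74

CRR parameters: u = e^(σ√Δt) = e^(0.45·√1) = 1.5683, d = 1/u = 0.6376
Per-period rate: rΔt = 0.03·1 = 0.03, so R = e^0.03 = 1.0305
Risk-neutral probability p = (e^0.03 − 0.6376)/(1.5683 − 0.6376) = 0.3928/0.9307 = 0.4221
Terminal stock prices: S_uu = 270.6, S_ud = 110, S_dd = 44.72
Terminal payoffs (S − K): max(182.6, 0) = 182.6, max(22, 0) = 22, max(-43.28, 0) = 0
Node u (S = 172.5): V_u = e^(−0.03)·[0.4221·182.5563 + 0.5779·22.0000] = 87.1151
Node d (S = 70.14): V_d = e^(−0.03)·[0.4221·22.0000 + 0.5779·0.0000] = 9.0114
Node 0 (S = 110): V_0 = e^(−0.03)·[0.4221·87.1151 + 0.5779·9.0114] = 40.7371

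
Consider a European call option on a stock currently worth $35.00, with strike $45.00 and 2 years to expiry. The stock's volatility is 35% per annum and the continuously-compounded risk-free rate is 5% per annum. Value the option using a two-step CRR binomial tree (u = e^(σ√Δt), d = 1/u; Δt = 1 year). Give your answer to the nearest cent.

$5.43

CRR parameters: u = e^(σ√Δt) = e^(0.35·√1) = 1.4191, d = 1/u = 0.7047
Per-period rate: rΔt = 0.05·1 = 0.05, so R = e^0.05 = 1.0513
Risk-neutral probability p = (e^0.05 − 0.7047)/(1.4191 − 0.7047) = 0.3466/0.7144 = 0.4852
Terminal stock prices: S_uu = 70.48, S_ud = 35, S_dd = 17.38
Terminal payoffs (S − K): max(25.48, 0) = 25.48, max(-10, 0) = 0, max(-27.62, 0) = 0
Node u (S = 49.67): V_u = e^(−0.05)·[0.4852·25.4813 + 0.5148·0.0000] = 11.7594
Node d (S = 24.66): V_d = e^(−0.05)·[0.4852·0.0000 + 0.5148·0.0000] = 0.0000
Node 0 (S = 35): V_0 = e^(−0.05)·[0.4852·11.7594 + 0.5148·0.0000] = 5.4269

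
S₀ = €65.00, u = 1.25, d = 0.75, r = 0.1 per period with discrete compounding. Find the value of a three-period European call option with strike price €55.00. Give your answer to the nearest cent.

Risk-neutral probability p = (1 + 0.1 − 0.75)/(1.25 − 0.75) = 0.3500/0.5000 = 0.7000
Terminal stock prices: S_uuu = 127, S_uud = 76.17, S_udd = 45.7, S_ddd = 27.42
Terminal payoffs (S − K): max(71.95, 0) = 71.95, max(21.17, 0) = 21.17, max(-9.297, 0) = 0, max(-27.58, 0) = 0
Node uu (S = 101.6): V_uu = 1/1.1·[0.7000·71.9531 + 0.3000·21.1719] = 51.5625
Node ud (S = 60.94): V_ud = 1/1.1·[0.7000·21.1719 + 0.3000·0.0000] = 13.4730
Node dd (S = 36.56): V_dd = 1/1.1·[0.7000·0.0000 + 0.3000·0.0000] = 0.0000
Node u (S = 81.25): V_u = 1/1.1·[0.7000·51.5625 + 0.3000·13.4730] = 36.4870
Node d (S = 48.75): V_d = 1/1.1·[0.7000·13.4730 + 0.3000·0.0000] = 8.5737
Node 0 (S = 65): V_0 = 1/1.1·[0.7000·36.4870 + 0.3000·8.5737] = 25.5573

€25.56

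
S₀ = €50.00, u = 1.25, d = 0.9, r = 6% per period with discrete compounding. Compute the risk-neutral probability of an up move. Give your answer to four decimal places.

Risk-neutral probability p = (1 + 0.06 − 0.9)/(1.25 − 0.9) = 0.1600/0.3500 = 0.4571

p = 0.4571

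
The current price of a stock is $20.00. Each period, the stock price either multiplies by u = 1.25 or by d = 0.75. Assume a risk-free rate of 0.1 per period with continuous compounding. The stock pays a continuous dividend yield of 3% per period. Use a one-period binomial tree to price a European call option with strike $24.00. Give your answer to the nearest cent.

$0.58

Per-period risk-free factor R = e^0.1 = 1.1052; dividend-adjusted growth = e^(0.1−0.03) = 1.0725.
Risk-neutral probability p = (1.0725 − 0.75)/(1.25 − 0.75) = 0.3225/0.5000 = 0.6450
Terminal stock prices: S_u = 25, S_d = 15
Terminal payoffs (S − K): max(1, 0) = 1, max(-9, 0) = 0
Node 0 (S = 20): V_0 = e^(−0.1)·[0.6450·1.0000 + 0.3550·0.0000] = 0.5836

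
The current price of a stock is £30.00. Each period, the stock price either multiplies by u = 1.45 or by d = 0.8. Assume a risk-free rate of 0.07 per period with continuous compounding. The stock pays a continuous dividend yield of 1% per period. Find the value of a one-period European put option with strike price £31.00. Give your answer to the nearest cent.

Per-period risk-free factor R = e^0.07 = 1.0725; dividend-adjusted growth = e^(0.07−0.01) = 1.0618.
Risk-neutral probability p = (1.0618 − 0.8)/(1.45 − 0.8) = 0.2618/0.6500 = 0.4028
Terminal stock prices: S_u = 43.5, S_d = 24
Terminal payoffs (K − S): max(-12.5, 0) = 0, max(7, 0) = 7
Node 0 (S = 30): V_0 = e^(−0.07)·[0.4028·0.0000 + 0.5972·7.0000] = 3.8976

£3.90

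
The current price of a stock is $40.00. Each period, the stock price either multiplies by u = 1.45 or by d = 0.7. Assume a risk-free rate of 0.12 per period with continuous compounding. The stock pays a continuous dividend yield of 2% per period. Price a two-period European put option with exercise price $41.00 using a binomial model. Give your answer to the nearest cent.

$3.71

Per-period risk-free factor R = e^0.12 = 1.1275; dividend-adjusted growth = e^(0.12−0.02) = 1.1052.
Risk-neutral probability p = (1.1052 − 0.7)/(1.45 − 0.7) = 0.4052/0.7500 = 0.5402
Terminal stock prices: S_uu = 84.1, S_ud = 40.6, S_dd = 19.6
Terminal payoffs (K − S): max(-43.1, 0) = 0, max(0.4, 0) = 0.4, max(21.4, 0) = 21.4
Node u (S = 58): V_u = e^(−0.12)·[0.5402·0.0000 + 0.4598·0.4000] = 0.1631
Node d (S = 28): V_d = e^(−0.12)·[0.5402·0.4000 + 0.4598·21.4000] = 8.9182
Node 0 (S = 40): V_0 = e^(−0.12)·[0.5402·0.1631 + 0.4598·8.9182] = 3.7148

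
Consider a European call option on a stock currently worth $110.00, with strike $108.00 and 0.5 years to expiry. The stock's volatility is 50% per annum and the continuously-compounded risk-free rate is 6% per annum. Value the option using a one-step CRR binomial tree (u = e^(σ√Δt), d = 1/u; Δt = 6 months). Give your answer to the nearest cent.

CRR parameters: u = e^(σ√Δt) = e^(0.5·√0.5) = 1.4241, d = 1/u = 0.7022
Per-period rate: rΔt = 0.06·0.5 = 0.03, so R = e^0.03 = 1.0305
Risk-neutral probability p = (e^0.03 − 0.7022)/(1.4241 − 0.7022) = 0.3283/0.7219 = 0.4547
Terminal stock prices: S_u = 156.7, S_d = 77.24
Terminal payoffs (S − K): max(48.65, 0) = 48.65, max(-30.76, 0) = 0
Node 0 (S = 110): V_0 = e^(−0.03)·[0.4547·48.6531 + 0.5453·0.0000] = 21.4690

$21.47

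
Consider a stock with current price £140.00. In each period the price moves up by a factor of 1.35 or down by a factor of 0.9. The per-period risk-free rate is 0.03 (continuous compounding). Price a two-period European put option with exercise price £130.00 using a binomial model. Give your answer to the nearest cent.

£7.88

Risk-neutral probability p = (e^0.03 − 0.9)/(1.35 − 0.9) = 0.1305/0.4500 = 0.2899
Terminal stock prices: S_uu = 255.2, S_ud = 170.1, S_dd = 113.4
Terminal payoffs (K − S): max(-125.2, 0) = 0, max(-40.1, 0) = 0, max(16.6, 0) = 16.6
Node u (S = 189): V_u = e^(−0.03)·[0.2899·0.0000 + 0.7101·0.0000] = 0.0000
Node d (S = 126): V_d = e^(−0.03)·[0.2899·0.0000 + 0.7101·16.6000] = 11.4393
Node 0 (S = 140): V_0 = e^(−0.03)·[0.2899·0.0000 + 0.7101·11.4393] = 7.8830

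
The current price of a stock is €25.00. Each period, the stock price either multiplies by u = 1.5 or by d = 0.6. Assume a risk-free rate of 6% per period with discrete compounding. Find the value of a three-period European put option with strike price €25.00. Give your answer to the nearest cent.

Risk-neutral probability p = (1 + 0.06 − 0.6)/(1.5 − 0.6) = 0.4600/0.9000 = 0.5111
Terminal stock prices: S_uuu = 84.38, S_uud = 33.75, S_udd = 13.5, S_ddd = 5.4
Terminal payoffs (K − S): max(-59.38, 0) = 0, max(-8.75, 0) = 0, max(11.5, 0) = 11.5, max(19.6, 0) = 19.6
Node uu (S = 56.25): V_uu = 1/1.06·[0.5111·0.0000 + 0.4889·0.0000] = 0.0000
Node ud (S = 22.5): V_ud = 1/1.06·[0.5111·0.0000 + 0.4889·11.5000] = 5.3040
Node dd (S = 9): V_dd = 1/1.06·[0.5111·11.5000 + 0.4889·19.6000] = 14.5849
Node u (S = 37.5): V_u = 1/1.06·[0.5111·0.0000 + 0.4889·5.3040] = 2.4463
Node d (S = 15): V_d = 1/1.06·[0.5111·5.3040 + 0.4889·14.5849] = 9.2843
Node 0 (S = 25): V_0 = 1/1.06·[0.5111·2.4463 + 0.4889·9.2843] = 5.4616

€5.46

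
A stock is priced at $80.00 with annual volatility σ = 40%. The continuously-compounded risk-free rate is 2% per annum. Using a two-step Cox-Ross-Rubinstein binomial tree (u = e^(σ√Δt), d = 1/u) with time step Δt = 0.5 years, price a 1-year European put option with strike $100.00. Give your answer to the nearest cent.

$26.03

CRR parameters: u = e^(σ√Δt) = e^(0.4·√0.5) = 1.3269, d = 1/u = 0.7536
Per-period rate: rΔt = 0.02·0.5 = 0.01, so R = e^0.01 = 1.0101
Risk-neutral probability p = (e^0.01 − 0.7536)/(1.3269 − 0.7536) = 0.2564/0.5733 = 0.4473
Terminal stock prices: S_uu = 140.9, S_ud = 80, S_dd = 45.44
Terminal payoffs (K − S): max(-40.85, 0) = 0, max(20, 0) = 20, max(54.56, 0) = 54.56
Node u (S = 106.2): V_u = e^(−0.01)·[0.4473·0.0000 + 0.5527·20.0000] = 10.9442
Node d (S = 60.29): V_d = e^(−0.01)·[0.4473·20.0000 + 0.5527·54.5623] = 38.7139
Node 0 (S = 80): V_0 = e^(−0.01)·[0.4473·10.9442 + 0.5527·38.7139] = 26.0312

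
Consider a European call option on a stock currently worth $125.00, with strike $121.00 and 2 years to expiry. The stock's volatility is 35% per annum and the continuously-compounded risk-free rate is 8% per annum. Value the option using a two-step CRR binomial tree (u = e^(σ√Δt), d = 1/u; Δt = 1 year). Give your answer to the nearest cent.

CRR parameters: u = e^(σ√Δt) = e^(0.35·√1) = 1.4191, d = 1/u = 0.7047
Per-period rate: rΔt = 0.08·1 = 0.08, so R = e^0.08 = 1.0833
Risk-neutral probability p = (e^0.08 − 0.7047)/(1.4191 − 0.7047) = 0.3786/0.7144 = 0.5300
Terminal stock prices: S_uu = 251.7, S_ud = 125, S_dd = 62.07
Terminal payoffs (S − K): max(130.7, 0) = 130.7, max(4, 0) = 4, max(-58.93, 0) = 0
Node u (S = 177.4): V_u = e^(−0.08)·[0.5300·130.7191 + 0.4700·4.0000] = 65.6864
Node d (S = 88.09): V_d = e^(−0.08)·[0.5300·4.0000 + 0.4700·0.0000] = 1.9569
Node 0 (S = 125): V_0 = e^(−0.08)·[0.5300·65.6864 + 0.4700·1.9569] = 32.9844

$32.98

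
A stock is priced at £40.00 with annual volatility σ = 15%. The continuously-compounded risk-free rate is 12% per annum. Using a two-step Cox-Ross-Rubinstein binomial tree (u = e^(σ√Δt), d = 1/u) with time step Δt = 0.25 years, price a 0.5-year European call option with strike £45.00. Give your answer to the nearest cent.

CRR parameters: u = e^(σ√Δt) = e^(0.15·√0.25) = 1.0779, d = 1/u = 0.9277
Per-period rate: rΔt = 0.12·0.25 = 0.03, so R = e^0.03 = 1.0305
Risk-neutral probability p = (e^0.03 − 0.9277)/(1.0779 − 0.9277) = 0.1027/0.1501 = 0.6841
Terminal stock prices: S_uu = 46.47, S_ud = 40, S_dd = 34.43
Terminal payoffs (S − K): max(1.473, 0) = 1.473, max(-5, 0) = 0, max(-10.57, 0) = 0
Node u (S = 43.12): V_u = e^(−0.03)·[0.6841·1.4734 + 0.3159·0.0000] = 0.9781
Node d (S = 37.11): V_d = e^(−0.03)·[0.6841·0.0000 + 0.3159·0.0000] = 0.0000
Node 0 (S = 40): V_0 = e^(−0.03)·[0.6841·0.9781 + 0.3159·0.0000] = 0.6494

£0.65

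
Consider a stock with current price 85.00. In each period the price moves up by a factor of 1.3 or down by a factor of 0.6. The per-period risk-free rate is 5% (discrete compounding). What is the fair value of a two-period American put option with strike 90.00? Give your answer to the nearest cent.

Risk-neutral probability p = (1 + 0.05 − 0.6)/(1.3 − 0.6) = 0.4500/0.7000 = 0.6429
Terminal stock prices: S_uu = 143.7, S_ud = 66.3, S_dd = 30.6
Terminal payoffs (K − S): max(-53.65, 0) = 0, max(23.7, 0) = 23.7, max(59.4, 0) = 59.4
Node u (S = 110.5): continuation = 1/1.05·[0.6429·0.0000 + 0.3571·23.7000] = 8.0612; exercise value = 0.0000 ≤ continuation, so V_u = 8.0612
Node d (S = 51): continuation = 1/1.05·[0.6429·23.7000 + 0.3571·59.4000] = 34.7143; exercise value = 39.0000 > continuation, so V_d = 39.0000 (exercise)
Node 0 (S = 85): continuation = 1/1.05·[0.6429·8.0612 + 0.3571·39.0000] = 18.2007; exercise value = 5.0000 ≤ continuation, so V_0 = 18.2007

18.20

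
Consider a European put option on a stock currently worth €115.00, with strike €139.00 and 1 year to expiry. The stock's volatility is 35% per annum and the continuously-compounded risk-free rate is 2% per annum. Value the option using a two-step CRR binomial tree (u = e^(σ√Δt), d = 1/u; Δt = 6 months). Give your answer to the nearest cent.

CRR parameters: u = e^(σ√Δt) = e^(0.35·√0.5) = 1.2808, d = 1/u = 0.7808
Per-period rate: rΔt = 0.02·0.5 = 0.01, so R = e^0.01 = 1.0101
Risk-neutral probability p = (e^0.01 − 0.7808)/(1.2808 − 0.7808) = 0.2293/0.5000 = 0.4585
Terminal stock prices: S_uu = 188.7, S_ud = 115, S_dd = 70.1
Terminal payoffs (K − S): max(-49.65, 0) = 0, max(24, 0) = 24, max(68.9, 0) = 68.9
Node u (S = 147.3): V_u = e^(−0.01)·[0.4585·0.0000 + 0.5415·24.0000] = 12.8657
Node d (S = 89.79): V_d = e^(−0.01)·[0.4585·24.0000 + 0.5415·68.8976] = 47.8295
Node 0 (S = 115): V_0 = e^(−0.01)·[0.4585·12.8657 + 0.5415·47.8295] = 31.4808

€31.48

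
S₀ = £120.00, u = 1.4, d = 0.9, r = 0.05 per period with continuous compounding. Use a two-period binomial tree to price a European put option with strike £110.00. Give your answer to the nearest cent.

Risk-neutral probability p = (e^0.05 − 0.9)/(1.4 − 0.9) = 0.1513/0.5000 = 0.3025
Terminal stock prices: S_uu = 235.2, S_ud = 151.2, S_dd = 97.2
Terminal payoffs (K − S): max(-125.2, 0) = 0, max(-41.2, 0) = 0, max(12.8, 0) = 12.8
Node u (S = 168): V_u = e^(−0.05)·[0.3025·0.0000 + 0.6975·0.0000] = 0.0000
Node d (S = 108): V_d = e^(−0.05)·[0.3025·0.0000 + 0.6975·12.8000] = 8.4921
Node 0 (S = 120): V_0 = e^(−0.05)·[0.3025·0.0000 + 0.6975·8.4921] = 5.6340

£5.63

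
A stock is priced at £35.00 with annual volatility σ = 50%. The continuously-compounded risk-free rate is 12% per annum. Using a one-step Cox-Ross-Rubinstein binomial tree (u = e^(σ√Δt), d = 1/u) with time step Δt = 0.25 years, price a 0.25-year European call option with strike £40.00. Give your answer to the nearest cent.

CRR parameters: u = e^(σ√Δt) = e^(0.5·√0.25) = 1.2840, d = 1/u = 0.7788
Per-period rate: rΔt = 0.12·0.25 = 0.03, so R = e^0.03 = 1.0305
Risk-neutral probability p = (e^0.03 − 0.7788)/(1.2840 − 0.7788) = 0.2517/0.5052 = 0.4981
Terminal stock prices: S_u = 44.94, S_d = 27.26
Terminal payoffs (S − K): max(4.941, 0) = 4.941, max(-12.74, 0) = 0
Node 0 (S = 35): V_0 = e^(−0.03)·[0.4981·4.9409 + 0.5019·0.0000] = 2.3883

£2.39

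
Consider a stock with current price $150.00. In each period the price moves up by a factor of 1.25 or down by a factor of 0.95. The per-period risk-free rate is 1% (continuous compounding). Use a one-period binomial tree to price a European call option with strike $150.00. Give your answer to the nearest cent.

Risk-neutral probability p = (e^0.01 − 0.95)/(1.25 − 0.95) = 0.0601/0.3000 = 0.2002
Terminal stock prices: S_u = 187.5, S_d = 142.5
Terminal payoffs (S − K): max(37.5, 0) = 37.5, max(-7.5, 0) = 0
Node 0 (S = 150): V_0 = e^(−0.01)·[0.2002·37.5000 + 0.7998·0.0000] = 7.4316

$7.43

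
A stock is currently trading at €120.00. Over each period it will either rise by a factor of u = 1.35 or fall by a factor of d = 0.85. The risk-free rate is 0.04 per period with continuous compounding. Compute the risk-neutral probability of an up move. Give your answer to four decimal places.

p = 0.3816

Risk-neutral probability p = (e^0.04 − 0.85)/(1.35 − 0.85) = 0.1908/0.5000 = 0.3816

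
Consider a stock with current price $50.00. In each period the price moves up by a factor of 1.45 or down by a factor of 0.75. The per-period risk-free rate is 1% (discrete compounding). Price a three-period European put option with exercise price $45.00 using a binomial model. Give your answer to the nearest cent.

Risk-neutral probability p = (1 + 0.01 − 0.75)/(1.45 − 0.75) = 0.2600/0.7000 = 0.3714
Terminal stock prices: S_uuu = 152.4, S_uud = 78.84, S_udd = 40.78, S_ddd = 21.09
Terminal payoffs (K − S): max(-107.4, 0) = 0, max(-33.84, 0) = 0, max(4.219, 0) = 4.219, max(23.91, 0) = 23.91
Node uu (S = 105.1): V_uu = 1/1.01·[0.3714·0.0000 + 0.6286·0.0000] = 0.0000
Node ud (S = 54.38): V_ud = 1/1.01·[0.3714·0.0000 + 0.6286·4.2188] = 2.6255
Node dd (S = 28.12): V_dd = 1/1.01·[0.3714·4.2188 + 0.6286·23.9062] = 16.4295
Node u (S = 72.5): V_u = 1/1.01·[0.3714·0.0000 + 0.6286·2.6255] = 1.6340
Node d (S = 37.5): V_d = 1/1.01·[0.3714·2.6255 + 0.6286·16.4295] = 11.1904
Node 0 (S = 50): V_0 = 1/1.01·[0.3714·1.6340 + 0.6286·11.1904] = 7.5652

$7.57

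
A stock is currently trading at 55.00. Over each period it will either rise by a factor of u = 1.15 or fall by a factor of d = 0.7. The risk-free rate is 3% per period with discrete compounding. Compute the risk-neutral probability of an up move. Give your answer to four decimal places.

Risk-neutral probability p = (1 + 0.03 − 0.7)/(1.15 − 0.7) = 0.3300/0.4500 = 0.7333

p = 0.7333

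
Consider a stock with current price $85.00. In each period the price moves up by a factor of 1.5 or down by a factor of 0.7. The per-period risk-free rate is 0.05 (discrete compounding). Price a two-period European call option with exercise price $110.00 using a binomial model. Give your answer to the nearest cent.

$14.11

Risk-neutral probability p = (1 + 0.05 − 0.7)/(1.5 − 0.7) = 0.3500/0.8000 = 0.4375
Terminal stock prices: S_uu = 191.2, S_ud = 89.25, S_dd = 41.65
Terminal payoffs (S − K): max(81.25, 0) = 81.25, max(-20.75, 0) = 0, max(-68.35, 0) = 0
Node u (S = 127.5): V_u = 1/1.05·[0.4375·81.2500 + 0.5625·0.0000] = 33.8542
Node d (S = 59.5): V_d = 1/1.05·[0.4375·0.0000 + 0.5625·0.0000] = 0.0000
Node 0 (S = 85): V_0 = 1/1.05·[0.4375·33.8542 + 0.5625·0.0000] = 14.1059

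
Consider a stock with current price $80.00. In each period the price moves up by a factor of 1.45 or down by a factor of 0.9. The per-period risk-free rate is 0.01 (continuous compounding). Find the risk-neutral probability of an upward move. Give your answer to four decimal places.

Risk-neutral probability p = (e^0.01 − 0.9)/(1.45 − 0.9) = 0.1101/0.5500 = 0.2001

p = 0.2001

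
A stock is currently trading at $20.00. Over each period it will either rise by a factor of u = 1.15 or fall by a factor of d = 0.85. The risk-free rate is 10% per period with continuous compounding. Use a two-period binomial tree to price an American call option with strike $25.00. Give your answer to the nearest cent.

$0.86

Risk-neutral probability p = (e^0.1 − 0.85)/(1.15 − 0.85) = 0.2552/0.3000 = 0.8506
Terminal stock prices: S_uu = 26.45, S_ud = 19.55, S_dd = 14.45
Terminal payoffs (S − K): max(1.45, 0) = 1.45, max(-5.45, 0) = 0, max(-10.55, 0) = 0
Node u (S = 23): continuation = e^(−0.1)·[0.8506·1.4500 + 0.1494·0.0000] = 1.1160; exercise value = 0.0000 ≤ continuation, so V_u = 1.1160
Node d (S = 17): continuation = e^(−0.1)·[0.8506·0.0000 + 0.1494·0.0000] = 0.0000; exercise value = 0.0000 ≤ continuation, so V_d = 0.0000
Node 0 (S = 20): continuation = e^(−0.1)·[0.8506·1.1160 + 0.1494·0.0000] = 0.8589; exercise value = 0.0000 ≤ continuation, so V_0 = 0.8589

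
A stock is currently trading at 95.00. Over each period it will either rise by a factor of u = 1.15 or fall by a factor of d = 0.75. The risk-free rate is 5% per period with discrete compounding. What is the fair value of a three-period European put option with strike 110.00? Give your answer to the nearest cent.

Risk-neutral probability p = (1 + 0.05 − 0.75)/(1.15 − 0.75) = 0.3000/0.4000 = 0.7500
Terminal stock prices: S_uuu = 144.5, S_uud = 94.23, S_udd = 61.45, S_ddd = 40.08
Terminal payoffs (K − S): max(-34.48, 0) = 0, max(15.77, 0) = 15.77, max(48.55, 0) = 48.55, max(69.92, 0) = 69.92
Node uu (S = 125.6): V_uu = 1/1.05·[0.7500·0.0000 + 0.2500·15.7719] = 3.7552
Node ud (S = 81.94): V_ud = 1/1.05·[0.7500·15.7719 + 0.2500·48.5469] = 22.8244
Node dd (S = 53.44): V_dd = 1/1.05·[0.7500·48.5469 + 0.2500·69.9219] = 51.3244
Node u (S = 109.2): V_u = 1/1.05·[0.7500·3.7552 + 0.2500·22.8244] = 8.1167
Node d (S = 71.25): V_d = 1/1.05·[0.7500·22.8244 + 0.2500·51.3244] = 28.5232
Node 0 (S = 95): V_0 = 1/1.05·[0.7500·8.1167 + 0.2500·28.5232] = 12.5889

12.59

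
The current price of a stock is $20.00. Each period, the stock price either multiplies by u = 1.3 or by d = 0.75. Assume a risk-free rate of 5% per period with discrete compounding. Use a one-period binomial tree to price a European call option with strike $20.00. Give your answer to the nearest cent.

$3.12

Risk-neutral probability p = (1 + 0.05 − 0.75)/(1.3 − 0.75) = 0.3000/0.5500 = 0.5455
Terminal stock prices: S_u = 26, S_d = 15
Terminal payoffs (S − K): max(6, 0) = 6, max(-5, 0) = 0
Node 0 (S = 20): V_0 = 1/1.05·[0.5455·6.0000 + 0.4545·0.0000] = 3.1169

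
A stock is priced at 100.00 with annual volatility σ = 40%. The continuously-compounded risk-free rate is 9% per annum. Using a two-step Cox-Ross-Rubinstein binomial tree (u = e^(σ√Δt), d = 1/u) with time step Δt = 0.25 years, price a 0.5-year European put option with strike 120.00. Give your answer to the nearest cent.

CRR parameters: u = e^(σ√Δt) = e^(0.4·√0.25) = 1.2214, d = 1/u = 0.8187
Per-period rate: rΔt = 0.09·0.25 = 0.0225, so R = e^0.0225 = 1.0228
Risk-neutral probability p = (e^0.0225 − 0.8187)/(1.2214 − 0.8187) = 0.2040/0.4027 = 0.5067
Terminal stock prices: S_uu = 149.2, S_ud = 100, S_dd = 67.03
Terminal payoffs (K − S): max(-29.18, 0) = 0, max(20, 0) = 20, max(52.97, 0) = 52.97
Node u (S = 122.1): V_u = e^(−0.0225)·[0.5067·0.0000 + 0.4933·20.0000] = 9.6470
Node d (S = 81.87): V_d = e^(−0.0225)·[0.5067·20.0000 + 0.4933·52.9680] = 35.4571
Node 0 (S = 100): V_0 = e^(−0.0225)·[0.5067·9.6470 + 0.4933·35.4571] = 21.8818

21.88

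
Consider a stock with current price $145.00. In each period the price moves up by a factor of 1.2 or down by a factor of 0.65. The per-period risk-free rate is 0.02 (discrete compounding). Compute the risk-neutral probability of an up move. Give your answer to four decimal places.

Risk-neutral probability p = (1 + 0.02 − 0.65)/(1.2 − 0.65) = 0.3700/0.5500 = 0.6727

p = 0.6727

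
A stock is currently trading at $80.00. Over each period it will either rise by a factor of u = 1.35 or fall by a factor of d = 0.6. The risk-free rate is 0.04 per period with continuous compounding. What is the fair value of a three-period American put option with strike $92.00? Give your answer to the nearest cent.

Risk-neutral probability p = (e^0.04 − 0.6)/(1.35 − 0.6) = 0.4408/0.7500 = 0.5877
Terminal stock prices: S_uuu = 196.8, S_uud = 87.48, S_udd = 38.88, S_ddd = 17.28
Terminal payoffs (K − S): max(-104.8, 0) = 0, max(4.52, 0) = 4.52, max(53.12, 0) = 53.12, max(74.72, 0) = 74.72
Node uu (S = 145.8): continuation = e^(−0.04)·[0.5877·0.0000 + 0.4123·4.5200] = 1.7903; exercise value = 0.0000 ≤ continuation, so V_uu = 1.7903
Node ud (S = 64.8): continuation = e^(−0.04)·[0.5877·4.5200 + 0.4123·53.1200] = 23.5926; exercise value = 27.2000 > continuation, so V_ud = 27.2000 (exercise)
Node dd (S = 28.8): continuation = e^(−0.04)·[0.5877·53.1200 + 0.4123·74.7200] = 59.5926; exercise value = 63.2000 > continuation, so V_dd = 63.2000 (exercise)
Node u (S = 108): continuation = e^(−0.04)·[0.5877·1.7903 + 0.4123·27.2000] = 11.7846; exercise value = 0.0000 ≤ continuation, so V_u = 11.7846
Node d (S = 48): continuation = e^(−0.04)·[0.5877·27.2000 + 0.4123·63.2000] = 40.3926; exercise value = 44.0000 > continuation, so V_d = 44.0000 (exercise)
Node 0 (S = 80): continuation = e^(−0.04)·[0.5877·11.7846 + 0.4123·44.0000] = 24.0826; exercise value = 12.0000 ≤ continuation, so V_0 = 24.0826

$24.08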